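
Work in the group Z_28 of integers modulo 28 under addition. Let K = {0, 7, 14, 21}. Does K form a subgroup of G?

|K| = 4 divides |G| = 28, consistent with Lagrange.
K contains the identity, every element's inverse is in K, and K is closed under +: it is a subgroup.
In fact K = ⟨21⟩.

Yes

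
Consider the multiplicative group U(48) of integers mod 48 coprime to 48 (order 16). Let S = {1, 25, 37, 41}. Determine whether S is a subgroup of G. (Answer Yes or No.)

No

37 ∈ S but its inverse 13 ∉ S, so S is not a subgroup.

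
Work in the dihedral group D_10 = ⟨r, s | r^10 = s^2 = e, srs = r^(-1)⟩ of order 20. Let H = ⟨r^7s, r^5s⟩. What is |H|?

|⟨r^7s⟩| = 2 and |⟨r^5s⟩| = 2, so |H| is a multiple of lcm(2, 2) = 2 and divides |G| = 20.
Closing under the operation: H = {e, r^2, r^4, r^6, r^8, rs, r^3s, r^5s, r^7s, r^9s}, so |H| = 10.

10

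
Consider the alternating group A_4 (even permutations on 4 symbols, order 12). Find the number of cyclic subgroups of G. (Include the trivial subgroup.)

Group the elements of G by the cyclic subgroup they generate; each cyclic subgroup of order d accounts for φ(d) elements.
Cyclic subgroups by order — order 1: 1; order 2: 3; order 3: 4.
Total: 8.

8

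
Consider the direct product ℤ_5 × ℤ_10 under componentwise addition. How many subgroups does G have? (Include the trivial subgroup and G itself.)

|G| = 50, so by Lagrange every subgroup order divides 50. Divisors: 1, 2, 5, 10, 25, 50.
Subgroups by order — order 1: 1; order 2: 1; order 5: 6; order 10: 6; order 25: 1; order 50: 1.
Total: 1 + 1 + 6 + 6 + 1 + 1 = 16.

16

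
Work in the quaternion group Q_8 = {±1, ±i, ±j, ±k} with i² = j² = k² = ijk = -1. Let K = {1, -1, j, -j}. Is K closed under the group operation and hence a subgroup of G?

|K| = 4 divides |G| = 8, consistent with Lagrange.
K contains the identity, every element's inverse is in K, and K is closed under ·: it is a subgroup.
In fact K = ⟨j⟩.

Yes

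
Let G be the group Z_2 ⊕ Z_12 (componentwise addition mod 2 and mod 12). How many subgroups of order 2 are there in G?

3

|G| = 24 and 2 | 24, so subgroups of order 2 are possible by Lagrange.
The subgroups of order 2 are: {(0,0), (0,6)}; {(0,0), (1,0)}; {(0,0), (1,6)}.
So G has 3 subgroups of order 2.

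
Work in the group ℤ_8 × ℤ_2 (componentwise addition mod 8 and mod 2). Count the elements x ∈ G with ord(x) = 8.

8

An element (a,b) has order lcm(ord(a), ord(b)); count pairs with lcm equal to 8.
Enumerating gives 8 such elements.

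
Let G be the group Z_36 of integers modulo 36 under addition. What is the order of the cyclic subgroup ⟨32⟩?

9

In Z_36, the order of an element a is n/gcd(a, n).
gcd(32, 36) = 4, so |⟨32⟩| = 36/4 = 9.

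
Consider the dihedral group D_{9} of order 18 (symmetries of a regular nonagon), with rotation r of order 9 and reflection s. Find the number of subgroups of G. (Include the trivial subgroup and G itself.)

16

|G| = 18, so by Lagrange every subgroup order divides 18. Divisors: 1, 2, 3, 6, 9, 18.
Subgroups by order — order 1: 1; order 2: 9; order 3: 1; order 6: 3; order 9: 1; order 18: 1.
Total: 1 + 9 + 1 + 3 + 1 + 1 = 16.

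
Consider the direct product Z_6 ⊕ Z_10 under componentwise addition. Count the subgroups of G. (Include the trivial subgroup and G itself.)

20

|G| = 60, so by Lagrange every subgroup order divides 60. Divisors: 1, 2, 3, 4, 5, 6, 10, 12, 15, 20, 30, 60.
Subgroups by order — order 1: 1; order 2: 3; order 3: 1; order 4: 1; order 5: 1; order 6: 3; order 10: 3; order 12: 1; order 15: 1; order 20: 1; order 30: 3; order 60: 1.
Total: 1 + 3 + 1 + 1 + 1 + 3 + 3 + 1 + 1 + 1 + 3 + 1 = 20.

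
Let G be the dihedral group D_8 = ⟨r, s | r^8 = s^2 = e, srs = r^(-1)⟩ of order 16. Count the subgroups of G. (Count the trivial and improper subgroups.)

|G| = 16, so by Lagrange every subgroup order divides 16. Divisors: 1, 2, 4, 8, 16.
Subgroups by order — order 1: 1; order 2: 9; order 4: 5; order 8: 3; order 16: 1.
Total: 1 + 9 + 5 + 3 + 1 = 19.

19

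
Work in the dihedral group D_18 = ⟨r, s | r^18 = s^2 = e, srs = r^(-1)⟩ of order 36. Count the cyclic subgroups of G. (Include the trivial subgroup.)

Each element a generates a cyclic subgroup ⟨a⟩; distinct elements may generate the same one (a cyclic group of order d has φ(d) generators).
Cyclic subgroups by order — order 1: 1; order 2: 19; order 3: 1; order 6: 1; order 9: 1; order 18: 1.
Total: 24.

24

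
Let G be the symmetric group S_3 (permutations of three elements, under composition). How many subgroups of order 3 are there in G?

|G| = 6 and 3 | 6, so subgroups of order 3 are possible by Lagrange.
The subgroups of order 3 are: {e, (1 2 3), (1 3 2)}.
So G has 1 subgroup of order 3.

1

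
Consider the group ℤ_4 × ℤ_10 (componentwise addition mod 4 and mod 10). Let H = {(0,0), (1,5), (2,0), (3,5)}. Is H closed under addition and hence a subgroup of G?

Yes

|H| = 4 divides |G| = 40, consistent with Lagrange.
H contains the identity, every element's inverse is in H, and H is closed under +: it is a subgroup.
In fact H = ⟨(1,5)⟩.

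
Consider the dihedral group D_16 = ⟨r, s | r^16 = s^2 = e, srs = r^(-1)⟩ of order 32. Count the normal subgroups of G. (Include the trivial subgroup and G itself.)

8

G has 36 subgroups. Checking conjugation-invariance by order — order 1: 1/1 normal; order 2: 1/17 normal; order 4: 1/9 normal; order 8: 1/5 normal; order 16: 3/3 normal; order 32: 1/1 normal.
Total normal subgroups: 8.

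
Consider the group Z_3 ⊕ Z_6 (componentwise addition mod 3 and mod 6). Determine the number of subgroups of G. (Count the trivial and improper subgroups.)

12

|G| = 18, so by Lagrange every subgroup order divides 18. Divisors: 1, 2, 3, 6, 9, 18.
Subgroups by order — order 1: 1; order 2: 1; order 3: 4; order 6: 4; order 9: 1; order 18: 1.
Total: 1 + 1 + 4 + 4 + 1 + 1 = 12.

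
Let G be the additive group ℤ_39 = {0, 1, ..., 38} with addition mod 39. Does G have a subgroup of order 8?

No

8 does not divide |G| = 39, so by Lagrange no subgroup of order 8 exists.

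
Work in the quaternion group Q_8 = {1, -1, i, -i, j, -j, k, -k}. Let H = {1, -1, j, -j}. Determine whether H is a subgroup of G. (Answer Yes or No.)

|H| = 4 divides |G| = 8, consistent with Lagrange.
H contains the identity, every element's inverse is in H, and H is closed under ·: it is a subgroup.
In fact H = ⟨j⟩.

Yes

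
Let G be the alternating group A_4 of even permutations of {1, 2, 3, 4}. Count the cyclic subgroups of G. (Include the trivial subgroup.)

8

Group the elements of G by the cyclic subgroup they generate; each cyclic subgroup of order d accounts for φ(d) elements.
Cyclic subgroups by order — order 1: 1; order 2: 3; order 3: 4.
Total: 8.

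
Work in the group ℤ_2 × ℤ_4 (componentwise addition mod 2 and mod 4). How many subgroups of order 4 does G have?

|G| = 8 and 4 | 8, so subgroups of order 4 are possible by Lagrange.
The subgroups of order 4 are: {(0,0), (0,1), (0,2), (0,3)}; {(0,0), (0,2), (1,0), (1,2)}; {(0,0), (0,2), (1,1), (1,3)}.
So G has 3 subgroups of order 4.

3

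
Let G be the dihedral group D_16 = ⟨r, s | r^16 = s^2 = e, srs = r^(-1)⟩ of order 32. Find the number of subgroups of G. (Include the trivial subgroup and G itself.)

|G| = 32, so by Lagrange every subgroup order divides 32. Divisors: 1, 2, 4, 8, 16, 32.
Subgroups by order — order 1: 1; order 2: 17; order 4: 9; order 8: 5; order 16: 3; order 32: 1.
Total: 1 + 17 + 9 + 5 + 3 + 1 = 36.

36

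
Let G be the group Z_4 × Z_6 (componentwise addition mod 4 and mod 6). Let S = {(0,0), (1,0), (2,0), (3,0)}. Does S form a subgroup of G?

|S| = 4 divides |G| = 24, consistent with Lagrange.
S contains the identity, every element's inverse is in S, and S is closed under +: it is a subgroup.
In fact S = ⟨(1,0)⟩.

Yes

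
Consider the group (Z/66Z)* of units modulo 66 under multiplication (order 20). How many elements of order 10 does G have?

12

Enumerating element orders in G gives 12 elements of order 10.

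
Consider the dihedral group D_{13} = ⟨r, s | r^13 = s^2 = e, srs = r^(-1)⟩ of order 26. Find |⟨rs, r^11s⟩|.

|⟨rs⟩| = 2 and |⟨r^11s⟩| = 2, so |H| is a multiple of lcm(2, 2) = 2 and divides |G| = 26.
Closing {rs, r^11s} under the group operation gives all of G, so |H| = 26.

26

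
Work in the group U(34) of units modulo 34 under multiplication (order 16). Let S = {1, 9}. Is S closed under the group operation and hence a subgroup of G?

9 ∈ S but its inverse 19 ∉ S, so S is not a subgroup.

No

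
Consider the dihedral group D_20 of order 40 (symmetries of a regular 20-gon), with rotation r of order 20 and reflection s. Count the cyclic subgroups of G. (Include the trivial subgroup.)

A cyclic subgroup of order d is generated by each of its φ(d) elements of order d, so the cyclic subgroups of order d number (#elements of order d)/φ(d).
Cyclic subgroups by order — order 1: 1; order 2: 21; order 4: 1; order 5: 1; order 10: 1; order 20: 1.
Total: 26.

26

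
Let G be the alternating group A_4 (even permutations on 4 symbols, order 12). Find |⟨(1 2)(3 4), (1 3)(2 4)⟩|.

4

|⟨(1 2)(3 4)⟩| = 2 and |⟨(1 3)(2 4)⟩| = 2, so |H| is a multiple of lcm(2, 2) = 2 and divides |G| = 12.
Closing under the operation: H = {e, (1 2)(3 4), (1 3)(2 4), (1 4)(2 3)}, so |H| = 4.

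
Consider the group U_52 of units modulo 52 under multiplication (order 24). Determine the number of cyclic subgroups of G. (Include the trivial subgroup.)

12

Group the elements of G by the cyclic subgroup they generate; each cyclic subgroup of order d accounts for φ(d) elements.
Cyclic subgroups by order — order 1: 1; order 2: 3; order 3: 1; order 4: 2; order 6: 3; order 12: 2.
Total: 12.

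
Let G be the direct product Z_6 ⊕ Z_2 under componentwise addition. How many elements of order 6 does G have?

6

An element (a,b) has order lcm(ord(a), ord(b)); count pairs with lcm equal to 6.
Enumerating gives 6 such elements.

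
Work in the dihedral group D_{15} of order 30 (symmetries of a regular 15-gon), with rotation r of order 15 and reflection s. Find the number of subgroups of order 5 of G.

|G| = 30 and 5 | 30, so subgroups of order 5 are possible by Lagrange.
The subgroups of order 5 are: {e, r^3, r^6, r^9, r^12}.
So G has 1 subgroup of order 5.

1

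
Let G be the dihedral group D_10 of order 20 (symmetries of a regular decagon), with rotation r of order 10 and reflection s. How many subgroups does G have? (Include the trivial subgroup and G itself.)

|G| = 20, so by Lagrange every subgroup order divides 20. Divisors: 1, 2, 4, 5, 10, 20.
Subgroups by order — order 1: 1; order 2: 11; order 4: 5; order 5: 1; order 10: 3; order 20: 1.
Total: 1 + 11 + 5 + 1 + 3 + 1 = 22.

22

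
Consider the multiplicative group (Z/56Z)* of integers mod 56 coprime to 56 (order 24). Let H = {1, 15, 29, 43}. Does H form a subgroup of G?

|H| = 4 divides |G| = 24, consistent with Lagrange.
H contains the identity, every element's inverse is in H, and H is closed under ·: it is a subgroup.

Yes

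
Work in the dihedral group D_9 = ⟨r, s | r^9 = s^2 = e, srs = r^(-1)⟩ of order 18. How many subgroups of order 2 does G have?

|G| = 18 and 2 | 18, so subgroups of order 2 are possible by Lagrange.
The subgroups of order 2 are: {e, r^2s}; {e, r^3s}; {e, r^4s}; {e, r^5s}; … (9 in all).
So G has 9 subgroups of order 2.

9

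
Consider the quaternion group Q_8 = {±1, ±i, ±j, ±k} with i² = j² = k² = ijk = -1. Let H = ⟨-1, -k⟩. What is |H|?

4

|⟨-1⟩| = 2 and |⟨-k⟩| = 4, so |H| is a multiple of lcm(2, 4) = 4 and divides |G| = 8.
Closing under the operation: H = {1, -1, k, -k}, so |H| = 4.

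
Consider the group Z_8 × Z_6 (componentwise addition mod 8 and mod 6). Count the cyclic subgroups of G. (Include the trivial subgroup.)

16

Each element a generates a cyclic subgroup ⟨a⟩; distinct elements may generate the same one (a cyclic group of order d has φ(d) generators).
Cyclic subgroups by order — order 1: 1; order 2: 3; order 3: 1; order 4: 2; order 6: 3; order 8: 2; order 12: 2; order 24: 2.
Total: 16.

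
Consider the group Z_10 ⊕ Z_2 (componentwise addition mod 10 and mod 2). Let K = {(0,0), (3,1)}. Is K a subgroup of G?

(3,1) ∈ K but its inverse (7,1) ∉ K, so K is not a subgroup.

No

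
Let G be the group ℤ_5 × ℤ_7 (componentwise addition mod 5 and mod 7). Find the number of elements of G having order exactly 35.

24

An element (a,b) has order lcm(ord(a), ord(b)); count pairs with lcm equal to 35.
Enumerating gives 24 such elements.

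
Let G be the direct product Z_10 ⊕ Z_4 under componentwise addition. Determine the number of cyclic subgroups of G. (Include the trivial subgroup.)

12

Each element a generates a cyclic subgroup ⟨a⟩; distinct elements may generate the same one (a cyclic group of order d has φ(d) generators).
Cyclic subgroups by order — order 1: 1; order 2: 3; order 4: 2; order 5: 1; order 10: 3; order 20: 2.
Total: 12.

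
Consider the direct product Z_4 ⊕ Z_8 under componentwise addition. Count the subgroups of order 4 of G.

7

|G| = 32 and 4 | 32, so subgroups of order 4 are possible by Lagrange.
The subgroups of order 4 are: {(0,0), (0,2), (0,4), (0,6)}; {(0,0), (0,4), (2,0), (2,4)}; {(0,0), (0,4), (2,2), (2,6)}; {(0,0), (1,0), (2,0), (3,0)}; … (7 in all).
So G has 7 subgroups of order 4.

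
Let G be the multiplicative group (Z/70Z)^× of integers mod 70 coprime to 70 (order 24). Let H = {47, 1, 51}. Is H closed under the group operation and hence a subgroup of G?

51 ∈ H but its inverse 11 ∉ H, so H is not a subgroup.

No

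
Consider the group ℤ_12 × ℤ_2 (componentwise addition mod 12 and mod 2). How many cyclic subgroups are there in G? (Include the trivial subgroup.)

A cyclic subgroup of order d is generated by each of its φ(d) elements of order d, so the cyclic subgroups of order d number (#elements of order d)/φ(d).
Cyclic subgroups by order — order 1: 1; order 2: 3; order 3: 1; order 4: 2; order 6: 3; order 12: 2.
Total: 12.

12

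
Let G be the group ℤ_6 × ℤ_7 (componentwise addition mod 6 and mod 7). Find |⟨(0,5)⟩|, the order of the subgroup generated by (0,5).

The order of (0,5) in Z_6 × Z_7 is lcm(ord(0) in Z_6, ord(5) in Z_7).
ord(0) = 1 and ord(5) = 7, so |⟨(0,5)⟩| = lcm(1, 7) = 7.

7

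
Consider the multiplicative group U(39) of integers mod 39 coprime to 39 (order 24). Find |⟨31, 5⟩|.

|⟨31⟩| = 4 and |⟨5⟩| = 4, so |H| is a multiple of lcm(4, 4) = 4 and divides |G| = 24.
Closing under the operation: H = {1, 5, 8, 14, 25, 31, 34, 38}, so |H| = 8.

8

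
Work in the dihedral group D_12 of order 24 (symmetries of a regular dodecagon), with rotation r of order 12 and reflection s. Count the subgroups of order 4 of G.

7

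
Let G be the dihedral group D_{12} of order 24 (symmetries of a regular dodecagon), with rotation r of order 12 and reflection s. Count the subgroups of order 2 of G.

|G| = 24 and 2 | 24, so subgroups of order 2 are possible by Lagrange.
The subgroups of order 2 are: {e, r^10s}; {e, r^11s}; {e, r^2s}; {e, r^3s}; … (13 in all).
So G has 13 subgroups of order 2.

13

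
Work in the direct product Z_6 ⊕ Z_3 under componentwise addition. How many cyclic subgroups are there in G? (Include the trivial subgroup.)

10

A cyclic subgroup of order d is generated by each of its φ(d) elements of order d, so the cyclic subgroups of order d number (#elements of order d)/φ(d).
Cyclic subgroups by order — order 1: 1; order 2: 1; order 3: 4; order 6: 4.
Total: 10.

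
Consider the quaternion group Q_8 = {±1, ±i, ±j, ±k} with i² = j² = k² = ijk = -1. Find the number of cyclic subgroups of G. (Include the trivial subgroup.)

A cyclic subgroup of order d is generated by each of its φ(d) elements of order d, so the cyclic subgroups of order d number (#elements of order d)/φ(d).
Cyclic subgroups by order — order 1: 1; order 2: 1; order 4: 3.
Total: 5.

5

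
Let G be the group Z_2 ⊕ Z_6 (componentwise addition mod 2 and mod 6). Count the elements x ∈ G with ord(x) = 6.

An element (a,b) has order lcm(ord(a), ord(b)); count pairs with lcm equal to 6.
Enumerating gives 6 such elements.

6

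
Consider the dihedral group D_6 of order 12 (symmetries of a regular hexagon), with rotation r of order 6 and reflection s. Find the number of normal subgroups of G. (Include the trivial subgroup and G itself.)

G has 16 subgroups. Checking conjugation-invariance by order — order 1: 1/1 normal; order 2: 1/7 normal; order 3: 1/1 normal; order 4: 0/3 normal; order 6: 3/3 normal; order 12: 1/1 normal.
Total normal subgroups: 7.

7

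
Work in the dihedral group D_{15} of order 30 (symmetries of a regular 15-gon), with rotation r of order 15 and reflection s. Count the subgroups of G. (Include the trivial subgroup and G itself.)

28

|G| = 30, so by Lagrange every subgroup order divides 30. Divisors: 1, 2, 3, 5, 6, 10, 15, 30.
Subgroups by order — order 1: 1; order 2: 15; order 3: 1; order 5: 1; order 6: 5; order 10: 3; order 15: 1; order 30: 1.
Total: 1 + 15 + 1 + 1 + 5 + 3 + 1 + 1 = 28.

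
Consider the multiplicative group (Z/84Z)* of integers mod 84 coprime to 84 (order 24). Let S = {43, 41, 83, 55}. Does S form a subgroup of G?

The identity 1 ∉ S, so S is not a subgroup.

No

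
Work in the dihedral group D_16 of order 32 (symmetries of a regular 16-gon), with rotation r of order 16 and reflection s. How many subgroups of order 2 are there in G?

|G| = 32 and 2 | 32, so subgroups of order 2 are possible by Lagrange.
The subgroups of order 2 are: {e, r^10s}; {e, r^11s}; {e, r^12s}; {e, r^13s}; … (17 in all).
So G has 17 subgroups of order 2.

17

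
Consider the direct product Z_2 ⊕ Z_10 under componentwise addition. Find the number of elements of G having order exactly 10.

12

An element (a,b) has order lcm(ord(a), ord(b)); count pairs with lcm equal to 10.
Enumerating gives 12 such elements.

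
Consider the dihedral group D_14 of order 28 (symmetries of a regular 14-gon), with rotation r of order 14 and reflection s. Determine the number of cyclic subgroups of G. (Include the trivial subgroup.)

18

A cyclic subgroup of order d is generated by each of its φ(d) elements of order d, so the cyclic subgroups of order d number (#elements of order d)/φ(d).
Cyclic subgroups by order — order 1: 1; order 2: 15; order 7: 1; order 14: 1.
Total: 18.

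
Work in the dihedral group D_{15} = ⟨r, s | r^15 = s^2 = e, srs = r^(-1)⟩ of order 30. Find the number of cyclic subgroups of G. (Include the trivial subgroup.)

Each element a generates a cyclic subgroup ⟨a⟩; distinct elements may generate the same one (a cyclic group of order d has φ(d) generators).
Cyclic subgroups by order — order 1: 1; order 2: 15; order 3: 1; order 5: 1; order 15: 1.
Total: 19.

19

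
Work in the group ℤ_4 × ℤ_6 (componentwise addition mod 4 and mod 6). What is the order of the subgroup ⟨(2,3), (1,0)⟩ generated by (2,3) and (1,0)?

8

|⟨(2,3)⟩| = 2 and |⟨(1,0)⟩| = 4, so |H| is a multiple of lcm(2, 4) = 4 and divides |G| = 24.
Closing under the operation: H = {(0,0), (0,3), (1,0), (1,3), (2,0), (2,3), (3,0), (3,3)}, so |H| = 8.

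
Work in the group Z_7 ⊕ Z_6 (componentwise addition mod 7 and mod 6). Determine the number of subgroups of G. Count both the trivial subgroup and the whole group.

8

|G| = 42, so by Lagrange every subgroup order divides 42. Divisors: 1, 2, 3, 6, 7, 14, 21, 42.
Subgroups by order — order 1: 1; order 2: 1; order 3: 1; order 6: 1; order 7: 1; order 14: 1; order 21: 1; order 42: 1.
Total: 1 + 1 + 1 + 1 + 1 + 1 + 1 + 1 = 8.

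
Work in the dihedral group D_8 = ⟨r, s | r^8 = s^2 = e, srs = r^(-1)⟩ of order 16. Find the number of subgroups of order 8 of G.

|G| = 16 and 8 | 16, so subgroups of order 8 are possible by Lagrange.
The subgroups of order 8 are: {e, r, r^2, r^3, r^4, r^5, r^6, r^7}; {e, r^2, r^4, r^6, s, r^2s, r^4s, r^6s}; {e, r^2, r^4, r^6, rs, r^3s, r^5s, r^7s}.
So G has 3 subgroups of order 8.

3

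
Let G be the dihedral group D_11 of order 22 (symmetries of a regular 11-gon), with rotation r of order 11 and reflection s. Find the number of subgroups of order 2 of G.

|G| = 22 and 2 | 22, so subgroups of order 2 are possible by Lagrange.
The subgroups of order 2 are: {e, r^10s}; {e, r^2s}; {e, r^3s}; {e, r^4s}; … (11 in all).
So G has 11 subgroups of order 2.

11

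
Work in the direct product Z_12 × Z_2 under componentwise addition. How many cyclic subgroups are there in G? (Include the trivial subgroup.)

A cyclic subgroup of order d is generated by each of its φ(d) elements of order d, so the cyclic subgroups of order d number (#elements of order d)/φ(d).
Cyclic subgroups by order — order 1: 1; order 2: 3; order 3: 1; order 4: 2; order 6: 3; order 12: 2.
Total: 12.

12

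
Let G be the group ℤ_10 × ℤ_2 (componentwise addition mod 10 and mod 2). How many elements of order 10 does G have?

12

An element (a,b) has order lcm(ord(a), ord(b)); count pairs with lcm equal to 10.
Enumerating gives 12 such elements.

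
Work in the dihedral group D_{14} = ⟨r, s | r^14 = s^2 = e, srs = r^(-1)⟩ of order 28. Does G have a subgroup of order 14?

14 | 28. A subgroup of order 14 is {e, r, r^2, r^3, r^4, r^5, r^6, r^7, r^8, r^9, r^10, r^11, r^12, r^13}.

Yes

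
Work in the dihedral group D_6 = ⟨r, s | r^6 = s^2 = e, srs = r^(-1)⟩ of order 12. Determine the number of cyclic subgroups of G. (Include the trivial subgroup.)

10

Group the elements of G by the cyclic subgroup they generate; each cyclic subgroup of order d accounts for φ(d) elements.
Cyclic subgroups by order — order 1: 1; order 2: 7; order 3: 1; order 6: 1.
Total: 10.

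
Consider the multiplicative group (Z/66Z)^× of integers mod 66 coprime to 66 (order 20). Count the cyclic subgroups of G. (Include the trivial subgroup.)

8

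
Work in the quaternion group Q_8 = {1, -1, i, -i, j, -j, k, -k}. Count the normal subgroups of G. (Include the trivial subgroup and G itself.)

G has 6 subgroups. Checking conjugation-invariance by order — order 1: 1/1 normal; order 2: 1/1 normal; order 4: 3/3 normal; order 8: 1/1 normal.
Total normal subgroups: 6.

6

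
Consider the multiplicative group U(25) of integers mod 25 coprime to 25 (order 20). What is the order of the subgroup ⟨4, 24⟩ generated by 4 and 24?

10

|⟨4⟩| = 10 and |⟨24⟩| = 2, so |H| is a multiple of lcm(10, 2) = 10 and divides |G| = 20.
Closing under the operation: H = {1, 4, 6, 9, 11, 14, 16, 19, 21, 24}, so |H| = 10.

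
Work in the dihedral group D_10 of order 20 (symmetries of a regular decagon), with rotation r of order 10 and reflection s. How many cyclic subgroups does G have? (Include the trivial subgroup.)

14

Each element a generates a cyclic subgroup ⟨a⟩; distinct elements may generate the same one (a cyclic group of order d has φ(d) generators).
Cyclic subgroups by order — order 1: 1; order 2: 11; order 5: 1; order 10: 1.
Total: 14.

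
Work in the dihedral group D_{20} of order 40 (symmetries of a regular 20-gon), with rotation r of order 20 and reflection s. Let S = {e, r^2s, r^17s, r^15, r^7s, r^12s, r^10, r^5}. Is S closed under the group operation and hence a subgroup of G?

Yes

|S| = 8 divides |G| = 40, consistent with Lagrange.
S contains the identity, every element's inverse is in S, and S is closed under ·: it is a subgroup.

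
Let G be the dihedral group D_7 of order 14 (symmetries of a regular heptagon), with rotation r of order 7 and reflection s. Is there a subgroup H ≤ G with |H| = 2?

Yes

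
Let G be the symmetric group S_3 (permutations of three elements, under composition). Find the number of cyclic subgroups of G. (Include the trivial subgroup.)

5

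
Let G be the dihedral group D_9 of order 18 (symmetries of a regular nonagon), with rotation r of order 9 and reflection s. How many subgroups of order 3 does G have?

1

|G| = 18 and 3 | 18, so subgroups of order 3 are possible by Lagrange.
The subgroups of order 3 are: {e, r^3, r^6}.
So G has 1 subgroup of order 3.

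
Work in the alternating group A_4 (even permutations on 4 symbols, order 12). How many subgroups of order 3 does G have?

|G| = 12 and 3 | 12, so subgroups of order 3 are possible by Lagrange.
The subgroups of order 3 are: {e, (1 2 3), (1 3 2)}; {e, (1 2 4), (1 4 2)}; {e, (1 3 4), (1 4 3)}; {e, (2 3 4), (2 4 3)}.
So G has 4 subgroups of order 3.

4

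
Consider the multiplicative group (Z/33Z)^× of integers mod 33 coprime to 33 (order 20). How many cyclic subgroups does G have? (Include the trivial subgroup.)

8

A cyclic subgroup of order d is generated by each of its φ(d) elements of order d, so the cyclic subgroups of order d number (#elements of order d)/φ(d).
Cyclic subgroups by order — order 1: 1; order 2: 3; order 5: 1; order 10: 3.
Total: 8.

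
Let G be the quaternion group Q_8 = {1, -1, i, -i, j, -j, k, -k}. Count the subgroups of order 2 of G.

|G| = 8 and 2 | 8, so subgroups of order 2 are possible by Lagrange.
The subgroups of order 2 are: {1, -1}.
So G has 1 subgroup of order 2.

1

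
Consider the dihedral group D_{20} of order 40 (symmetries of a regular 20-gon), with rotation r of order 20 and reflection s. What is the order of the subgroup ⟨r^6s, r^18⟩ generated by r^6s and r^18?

|⟨r^6s⟩| = 2 and |⟨r^18⟩| = 10, so |H| is a multiple of lcm(2, 10) = 10 and divides |G| = 40.
Closing under the operation: H = {e, r^2, r^4, r^6, r^8, r^10, r^12, r^14, r^16, r^18, s, r^2s, r^4s, r^6s, r^8s, r^10s, r^12s, r^14s, r^16s, r^18s}, so |H| = 20.

20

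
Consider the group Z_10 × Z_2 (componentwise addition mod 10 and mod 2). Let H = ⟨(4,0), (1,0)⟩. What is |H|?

|⟨(4,0)⟩| = 5 and |⟨(1,0)⟩| = 10, so |H| is a multiple of lcm(5, 10) = 10 and divides |G| = 20.
Closing under the operation: H = {(0,0), (1,0), (2,0), (3,0), (4,0), (5,0), (6,0), (7,0), (8,0), (9,0)}, so |H| = 10.

10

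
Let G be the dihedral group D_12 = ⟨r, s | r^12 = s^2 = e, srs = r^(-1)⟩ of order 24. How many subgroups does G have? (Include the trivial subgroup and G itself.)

|G| = 24, so by Lagrange every subgroup order divides 24. Divisors: 1, 2, 3, 4, 6, 8, 12, 24.
Subgroups by order — order 1: 1; order 2: 13; order 3: 1; order 4: 7; order 6: 5; order 8: 3; order 12: 3; order 24: 1.
Total: 1 + 13 + 1 + 7 + 5 + 3 + 3 + 1 = 34.

34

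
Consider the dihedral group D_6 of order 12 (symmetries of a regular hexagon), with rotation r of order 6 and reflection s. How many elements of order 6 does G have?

2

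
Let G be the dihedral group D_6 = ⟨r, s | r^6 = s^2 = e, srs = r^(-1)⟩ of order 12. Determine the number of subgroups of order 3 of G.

1

|G| = 12 and 3 | 12, so subgroups of order 3 are possible by Lagrange.
The subgroups of order 3 are: {e, r^2, r^4}.
So G has 1 subgroup of order 3.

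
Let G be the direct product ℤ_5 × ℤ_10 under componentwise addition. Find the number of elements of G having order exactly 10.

An element (a,b) has order lcm(ord(a), ord(b)); count pairs with lcm equal to 10.
Enumerating gives 24 such elements.

24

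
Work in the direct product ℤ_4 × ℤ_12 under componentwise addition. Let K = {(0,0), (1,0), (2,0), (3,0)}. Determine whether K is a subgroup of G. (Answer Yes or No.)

|K| = 4 divides |G| = 48, consistent with Lagrange.
K contains the identity, every element's inverse is in K, and K is closed under +: it is a subgroup.
In fact K = ⟨(1,0)⟩.

Yes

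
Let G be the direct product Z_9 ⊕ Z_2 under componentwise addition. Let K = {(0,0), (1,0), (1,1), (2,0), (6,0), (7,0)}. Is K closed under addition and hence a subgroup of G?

No

(6,0) ∈ K but its inverse (3,0) ∉ K, so K is not a subgroup.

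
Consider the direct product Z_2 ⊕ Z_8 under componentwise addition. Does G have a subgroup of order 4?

4 | 16. A subgroup of order 4 is {(0,0), (0,2), (0,4), (0,6)}.

Yes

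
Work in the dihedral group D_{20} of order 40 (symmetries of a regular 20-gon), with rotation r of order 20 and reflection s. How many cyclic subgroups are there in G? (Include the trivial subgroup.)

26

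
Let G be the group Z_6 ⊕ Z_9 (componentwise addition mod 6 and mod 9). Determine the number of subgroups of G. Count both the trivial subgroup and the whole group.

|G| = 54, so by Lagrange every subgroup order divides 54. Divisors: 1, 2, 3, 6, 9, 18, 27, 54.
Subgroups by order — order 1: 1; order 2: 1; order 3: 4; order 6: 4; order 9: 4; order 18: 4; order 27: 1; order 54: 1.
Total: 1 + 1 + 4 + 4 + 4 + 4 + 1 + 1 = 20.

20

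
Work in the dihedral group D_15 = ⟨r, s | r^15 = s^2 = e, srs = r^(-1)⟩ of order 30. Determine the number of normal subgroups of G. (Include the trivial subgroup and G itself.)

5

G has 28 subgroups. Checking conjugation-invariance by order — order 1: 1/1 normal; order 2: 0/15 normal; order 3: 1/1 normal; order 5: 1/1 normal; order 6: 0/5 normal; order 10: 0/3 normal; order 15: 1/1 normal; order 30: 1/1 normal.
Total normal subgroups: 5.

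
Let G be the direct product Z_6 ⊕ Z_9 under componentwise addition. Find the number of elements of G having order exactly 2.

1

An element (a,b) has order lcm(ord(a), ord(b)); count pairs with lcm equal to 2.
Enumerating gives 1 such elements.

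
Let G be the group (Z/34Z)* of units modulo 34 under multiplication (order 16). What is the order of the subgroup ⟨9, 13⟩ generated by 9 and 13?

8

|⟨9⟩| = 8 and |⟨13⟩| = 4, so |H| is a multiple of lcm(8, 4) = 8 and divides |G| = 16.
Closing under the operation: H = {1, 9, 13, 15, 19, 21, 25, 33}, so |H| = 8.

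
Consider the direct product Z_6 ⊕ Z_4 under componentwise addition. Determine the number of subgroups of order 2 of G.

|G| = 24 and 2 | 24, so subgroups of order 2 are possible by Lagrange.
The subgroups of order 2 are: {(0,0), (0,2)}; {(0,0), (3,0)}; {(0,0), (3,2)}.
So G has 3 subgroups of order 2.

3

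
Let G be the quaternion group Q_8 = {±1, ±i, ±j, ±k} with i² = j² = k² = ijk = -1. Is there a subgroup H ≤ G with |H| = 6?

No

6 does not divide |G| = 8, so by Lagrange no subgroup of order 6 exists.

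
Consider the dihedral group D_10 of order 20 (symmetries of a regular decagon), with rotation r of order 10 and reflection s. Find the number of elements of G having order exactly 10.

The elements of order 10 are: r, r^3, r^7, r^9.
That's 4.

4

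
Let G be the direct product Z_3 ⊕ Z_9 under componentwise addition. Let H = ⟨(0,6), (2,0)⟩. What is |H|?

|⟨(0,6)⟩| = 3 and |⟨(2,0)⟩| = 3, so |H| is a multiple of lcm(3, 3) = 3 and divides |G| = 27.
Closing under the operation: H = {(0,0), (0,3), (0,6), (1,0), (1,3), (1,6), (2,0), (2,3), (2,6)}, so |H| = 9.

9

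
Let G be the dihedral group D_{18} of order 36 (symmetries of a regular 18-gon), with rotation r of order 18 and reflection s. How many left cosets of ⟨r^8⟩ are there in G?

4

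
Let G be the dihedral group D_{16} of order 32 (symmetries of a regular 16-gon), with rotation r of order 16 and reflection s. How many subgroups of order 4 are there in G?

|G| = 32 and 4 | 32, so subgroups of order 4 are possible by Lagrange.
The subgroups of order 4 are: {e, r^8, r^2s, r^10s}; {e, r^8, r^3s, r^11s}; {e, r^4, r^8, r^12}; {e, r^8, r^4s, r^12s}; … (9 in all).
So G has 9 subgroups of order 4.

9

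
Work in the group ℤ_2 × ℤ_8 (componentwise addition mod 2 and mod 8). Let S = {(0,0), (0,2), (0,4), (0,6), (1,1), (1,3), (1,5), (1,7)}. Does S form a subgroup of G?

|S| = 8 divides |G| = 16, consistent with Lagrange.
S contains the identity, every element's inverse is in S, and S is closed under +: it is a subgroup.
In fact S = ⟨(1,5)⟩.

Yes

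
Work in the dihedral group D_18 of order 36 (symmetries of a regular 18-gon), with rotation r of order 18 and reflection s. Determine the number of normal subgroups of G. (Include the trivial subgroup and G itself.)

G has 45 subgroups. Checking conjugation-invariance by order — order 1: 1/1 normal; order 2: 1/19 normal; order 3: 1/1 normal; order 4: 0/9 normal; order 6: 1/7 normal; order 9: 1/1 normal; order 12: 0/3 normal; order 18: 3/3 normal; order 36: 1/1 normal.
Total normal subgroups: 9.

9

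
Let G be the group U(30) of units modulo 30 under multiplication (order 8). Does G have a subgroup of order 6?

6 does not divide |G| = 8, so by Lagrange no subgroup of order 6 exists.

No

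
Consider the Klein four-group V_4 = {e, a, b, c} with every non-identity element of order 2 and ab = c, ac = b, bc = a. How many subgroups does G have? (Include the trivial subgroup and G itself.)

|G| = 4, so by Lagrange every subgroup order divides 4. Divisors: 1, 2, 4.
Subgroups by order — order 1: 1; order 2: 3; order 4: 1.
Total: 1 + 3 + 1 = 5.

5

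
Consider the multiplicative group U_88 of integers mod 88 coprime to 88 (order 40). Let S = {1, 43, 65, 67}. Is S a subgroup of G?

|S| = 4 divides |G| = 40, consistent with Lagrange.
S contains the identity, every element's inverse is in S, and S is closed under ·: it is a subgroup.

Yes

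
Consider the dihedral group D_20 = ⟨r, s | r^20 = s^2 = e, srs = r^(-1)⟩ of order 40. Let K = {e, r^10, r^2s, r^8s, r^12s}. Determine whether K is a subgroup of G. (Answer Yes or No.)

Closure fails: r^12s · r^8s = r^4 ∉ K. So K is not a subgroup.

No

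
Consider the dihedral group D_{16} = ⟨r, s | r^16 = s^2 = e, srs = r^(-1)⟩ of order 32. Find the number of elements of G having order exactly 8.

The elements of order 8 are: r^2, r^6, r^10, r^14.
That's 4.

4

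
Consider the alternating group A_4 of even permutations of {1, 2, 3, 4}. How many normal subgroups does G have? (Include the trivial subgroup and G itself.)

G has 10 subgroups. Checking conjugation-invariance by order — order 1: 1/1 normal; order 2: 0/3 normal; order 3: 0/4 normal; order 4: 1/1 normal; order 12: 1/1 normal.
Total normal subgroups: 3.

3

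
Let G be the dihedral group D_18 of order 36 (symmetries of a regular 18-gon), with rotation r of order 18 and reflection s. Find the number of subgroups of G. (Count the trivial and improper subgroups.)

|G| = 36, so by Lagrange every subgroup order divides 36. Divisors: 1, 2, 3, 4, 6, 9, 12, 18, 36.
Subgroups by order — order 1: 1; order 2: 19; order 3: 1; order 4: 9; order 6: 7; order 9: 1; order 12: 3; order 18: 3; order 36: 1.
Total: 1 + 19 + 1 + 9 + 7 + 1 + 3 + 3 + 1 = 45.

45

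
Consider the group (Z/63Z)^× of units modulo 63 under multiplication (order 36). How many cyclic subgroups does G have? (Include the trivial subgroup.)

20

Each element a generates a cyclic subgroup ⟨a⟩; distinct elements may generate the same one (a cyclic group of order d has φ(d) generators).
Cyclic subgroups by order — order 1: 1; order 2: 3; order 3: 4; order 6: 12.
Total: 20.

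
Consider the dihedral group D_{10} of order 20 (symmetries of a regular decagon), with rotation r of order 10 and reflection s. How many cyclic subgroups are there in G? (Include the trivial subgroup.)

14

Group the elements of G by the cyclic subgroup they generate; each cyclic subgroup of order d accounts for φ(d) elements.
Cyclic subgroups by order — order 1: 1; order 2: 11; order 5: 1; order 10: 1.
Total: 14.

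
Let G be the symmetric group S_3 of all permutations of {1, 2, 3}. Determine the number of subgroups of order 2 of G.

3

|G| = 6 and 2 | 6, so subgroups of order 2 are possible by Lagrange.
The subgroups of order 2 are: {e, (1 2)}; {e, (1 3)}; {e, (2 3)}.
So G has 3 subgroups of order 2.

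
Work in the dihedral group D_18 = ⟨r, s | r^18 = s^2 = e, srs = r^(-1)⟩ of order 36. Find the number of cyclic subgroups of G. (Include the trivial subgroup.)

Group the elements of G by the cyclic subgroup they generate; each cyclic subgroup of order d accounts for φ(d) elements.
Cyclic subgroups by order — order 1: 1; order 2: 19; order 3: 1; order 6: 1; order 9: 1; order 18: 1.
Total: 24.

24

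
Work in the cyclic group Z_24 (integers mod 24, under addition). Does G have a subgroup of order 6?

Yes

6 | 24. A subgroup of order 6 is {0, 4, 8, 12, 16, 20}.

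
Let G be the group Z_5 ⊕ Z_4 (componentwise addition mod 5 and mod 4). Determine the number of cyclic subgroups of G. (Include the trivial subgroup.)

Each element a generates a cyclic subgroup ⟨a⟩; distinct elements may generate the same one (a cyclic group of order d has φ(d) generators).
Cyclic subgroups by order — order 1: 1; order 2: 1; order 4: 1; order 5: 1; order 10: 1; order 20: 1.
Total: 6.

6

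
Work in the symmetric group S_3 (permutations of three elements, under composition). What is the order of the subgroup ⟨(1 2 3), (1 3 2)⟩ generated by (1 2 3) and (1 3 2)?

3

|⟨(1 2 3)⟩| = 3 and |⟨(1 3 2)⟩| = 3, so |H| is a multiple of lcm(3, 3) = 3 and divides |G| = 6.
Closing under the operation: H = {e, (1 2 3), (1 3 2)}, so |H| = 3.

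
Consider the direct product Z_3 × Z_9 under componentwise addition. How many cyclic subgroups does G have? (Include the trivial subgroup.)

Each element a generates a cyclic subgroup ⟨a⟩; distinct elements may generate the same one (a cyclic group of order d has φ(d) generators).
Cyclic subgroups by order — order 1: 1; order 3: 4; order 9: 3.
Total: 8.

8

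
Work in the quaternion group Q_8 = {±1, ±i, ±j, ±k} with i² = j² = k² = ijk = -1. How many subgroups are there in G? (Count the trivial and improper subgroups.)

6

|G| = 8, so by Lagrange every subgroup order divides 8. Divisors: 1, 2, 4, 8.
Subgroups by order — order 1: 1; order 2: 1; order 4: 3; order 8: 1.
Total: 1 + 1 + 3 + 1 = 6.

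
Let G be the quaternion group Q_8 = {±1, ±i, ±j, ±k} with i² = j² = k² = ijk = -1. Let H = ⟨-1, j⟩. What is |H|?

|⟨-1⟩| = 2 and |⟨j⟩| = 4, so |H| is a multiple of lcm(2, 4) = 4 and divides |G| = 8.
Closing under the operation: H = {1, -1, j, -j}, so |H| = 4.

4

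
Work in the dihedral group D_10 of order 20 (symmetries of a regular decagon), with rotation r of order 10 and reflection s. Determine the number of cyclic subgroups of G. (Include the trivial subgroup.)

14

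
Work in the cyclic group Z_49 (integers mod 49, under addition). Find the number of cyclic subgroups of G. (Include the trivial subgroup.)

A cyclic subgroup of order d is generated by each of its φ(d) elements of order d, so the cyclic subgroups of order d number (#elements of order d)/φ(d).
Cyclic subgroups by order — order 1: 1; order 7: 1; order 49: 1.
Total: 3.

3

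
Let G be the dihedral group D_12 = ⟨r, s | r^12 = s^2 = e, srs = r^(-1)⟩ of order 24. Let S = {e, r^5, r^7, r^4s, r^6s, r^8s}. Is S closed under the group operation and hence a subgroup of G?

Closure fails: r^5 · r^5 = r^10 ∉ S. So S is not a subgroup.

No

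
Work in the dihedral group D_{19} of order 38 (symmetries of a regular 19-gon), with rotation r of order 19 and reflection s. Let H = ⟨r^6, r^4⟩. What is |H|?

19

|⟨r^6⟩| = 19 and |⟨r^4⟩| = 19, so |H| is a multiple of lcm(19, 19) = 19 and divides |G| = 38.
Closing under the operation: H = {e, r, r^2, r^3, r^4, r^5, r^6, r^7, r^8, r^9, r^10, r^11, r^12, r^13, r^14, r^15, r^16, r^17, r^18}, so |H| = 19.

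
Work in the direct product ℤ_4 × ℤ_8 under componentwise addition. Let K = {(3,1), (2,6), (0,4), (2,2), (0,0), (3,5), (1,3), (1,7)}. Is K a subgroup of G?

|K| = 8 divides |G| = 32, consistent with Lagrange.
K contains the identity, every element's inverse is in K, and K is closed under +: it is a subgroup.
In fact K = ⟨(3,1)⟩.

Yes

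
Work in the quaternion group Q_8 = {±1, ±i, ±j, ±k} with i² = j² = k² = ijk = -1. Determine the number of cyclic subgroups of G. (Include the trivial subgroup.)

5

Group the elements of G by the cyclic subgroup they generate; each cyclic subgroup of order d accounts for φ(d) elements.
Cyclic subgroups by order — order 1: 1; order 2: 1; order 4: 3.
Total: 5.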